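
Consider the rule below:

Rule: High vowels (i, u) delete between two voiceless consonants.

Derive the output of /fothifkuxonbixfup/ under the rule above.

fothfkxonbixfp

/i/ is a high vowel flanked by voiceless consonants /h/ and /f/, so it deletes.
/u/ is a high vowel flanked by voiceless consonants /k/ and /x/, so it deletes.
/u/ is a high vowel flanked by voiceless consonants /f/ and /p/, so it deletes.
The other instance of /i/ does not occur in the required environment and remains unchanged.
Surface form: [fothfkxonbixfp].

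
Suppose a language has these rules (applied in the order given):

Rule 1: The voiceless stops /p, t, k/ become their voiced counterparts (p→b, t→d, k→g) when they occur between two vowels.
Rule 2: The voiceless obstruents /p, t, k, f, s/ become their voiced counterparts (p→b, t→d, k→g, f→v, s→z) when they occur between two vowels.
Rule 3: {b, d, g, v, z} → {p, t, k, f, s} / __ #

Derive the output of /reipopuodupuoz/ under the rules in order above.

reibobuodubuos

Rule 1 (intervocalic voicing): /p/ is a voiceless stop between vowels /i/ and /o/, so it voices to [b]. /p/ is a voiceless stop between vowels /o/ and /u/, so it voices to [b]. /p/ is a voiceless stop between vowels /u/ and /u/, so it voices to [b]. /reipopuodupuoz/ → reibobuodubuoz.
Rule 2 (intervocalic voicing): no segment meets the environment; /reibobuodubuoz/ is unchanged.
Rule 3 (final devoicing): /z/ is a voiced obstruent in word-final position, so it devoices to [s]. /reibobuodubuoz/ → reibobuodubuos.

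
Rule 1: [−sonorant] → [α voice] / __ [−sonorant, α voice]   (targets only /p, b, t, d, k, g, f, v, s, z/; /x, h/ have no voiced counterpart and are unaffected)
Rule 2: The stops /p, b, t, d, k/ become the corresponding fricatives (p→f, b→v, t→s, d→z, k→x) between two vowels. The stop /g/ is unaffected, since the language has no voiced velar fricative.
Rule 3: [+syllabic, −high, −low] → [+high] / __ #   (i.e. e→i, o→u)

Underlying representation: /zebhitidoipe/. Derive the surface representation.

Rule 1 (regressive voicing assimilation): /b/ precedes the voiceless obstruent /h/, so it devoices to [p] by assimilation. /zebhitidoipe/ → zephitidoipe.
Rule 2 (intervocalic spirantization): /t/ is a stop between vowels /i/ and /i/, so it spirantizes to the fricative [s]. /d/ is a stop between vowels /i/ and /o/, so it spirantizes to the fricative [z]. /p/ is a stop between vowels /i/ and /e/, so it spirantizes to the fricative [f]. /zephitidoipe/ → zephisizoife.
Rule 3 (final vowel raising): /e/ is a mid vowel in word-final position, so it raises to [i]. /zephisizoife/ → zephisizoifi.

zephisizoifi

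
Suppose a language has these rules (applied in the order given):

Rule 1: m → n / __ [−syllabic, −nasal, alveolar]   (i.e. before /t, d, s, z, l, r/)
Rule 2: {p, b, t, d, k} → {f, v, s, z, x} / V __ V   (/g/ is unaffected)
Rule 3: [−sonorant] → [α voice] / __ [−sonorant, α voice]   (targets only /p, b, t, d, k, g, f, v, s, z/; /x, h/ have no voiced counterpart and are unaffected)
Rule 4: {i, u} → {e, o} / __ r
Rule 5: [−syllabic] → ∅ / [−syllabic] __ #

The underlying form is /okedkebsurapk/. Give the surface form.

oxetkepsorap

Rule 1 (nasal place assimilation): no segment meets the environment; /okedkebsurapk/ is unchanged.
Rule 2 (intervocalic spirantization): /k/ is a stop between vowels /o/ and /e/, so it spirantizes to the fricative [x]. /okedkebsurapk/ → oxedkebsurapk.
Rule 3 (regressive voicing assimilation): /d/ precedes the voiceless obstruent /k/, so it devoices to [t] by assimilation. /b/ precedes the voiceless obstruent /s/, so it devoices to [p] by assimilation. /oxedkebsurapk/ → oxetkepsurapk.
Rule 4 (pre-rhotic lowering): /u/ is a high vowel immediately before /r/, so it lowers to [o]. /oxetkepsurapk/ → oxetkepsorapk.
Rule 5 (final cluster simplification): /k/ is the second consonant of a word-final cluster /pk/, so it deletes. /oxetkepsorapk/ → oxetkepsorap.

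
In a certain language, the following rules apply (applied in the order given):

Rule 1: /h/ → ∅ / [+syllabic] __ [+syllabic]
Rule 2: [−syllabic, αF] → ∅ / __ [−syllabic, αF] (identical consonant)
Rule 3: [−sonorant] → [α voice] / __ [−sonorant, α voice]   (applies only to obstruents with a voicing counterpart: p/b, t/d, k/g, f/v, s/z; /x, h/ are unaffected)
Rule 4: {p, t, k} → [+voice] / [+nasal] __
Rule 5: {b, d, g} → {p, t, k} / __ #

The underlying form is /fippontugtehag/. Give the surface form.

fipondukteak

Rule 1 (intervocalic h-deletion): /h/ occurs between vowels /e/ and /a/, so it deletes. /fippontugtehag/ → fippontugteag.
Rule 2 (degemination): /pp/ is a geminate; the first /p/ deletes. /fippontugteag/ → fipontugteag.
Rule 3 (regressive voicing assimilation): /g/ precedes the voiceless obstruent /t/, so it devoices to [k] by assimilation. /fipontugteag/ → fipontukteag.
Rule 4 (post-nasal voicing): /t/ is a voiceless stop immediately after the nasal /n/, so it voices to [d]. /fipontukteag/ → fipondukteag.
Rule 5 (final devoicing): /g/ is a voiced stop in word-final position, so it devoices to [k]. /fipondukteag/ → fipondukteak.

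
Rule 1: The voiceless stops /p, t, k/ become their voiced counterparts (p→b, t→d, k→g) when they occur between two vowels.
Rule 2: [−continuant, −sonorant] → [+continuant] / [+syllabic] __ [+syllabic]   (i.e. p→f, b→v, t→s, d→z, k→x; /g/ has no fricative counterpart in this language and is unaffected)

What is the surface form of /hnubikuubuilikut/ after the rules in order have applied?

Rule 1 (intervocalic voicing): /k/ is a voiceless stop between vowels /i/ and /u/, so it voices to [g]. /k/ is a voiceless stop between vowels /i/ and /u/, so it voices to [g]. /hnubikuubuilikut/ → hnubiguubuiligut.
Rule 2 (intervocalic spirantization): /b/ is a stop between vowels /u/ and /i/, so it spirantizes to the fricative [v]. /b/ is a stop between vowels /u/ and /u/, so it spirantizes to the fricative [v]. /hnubiguubuiligut/ → hnuviguuvuiligut.

hnuviguuvuiligut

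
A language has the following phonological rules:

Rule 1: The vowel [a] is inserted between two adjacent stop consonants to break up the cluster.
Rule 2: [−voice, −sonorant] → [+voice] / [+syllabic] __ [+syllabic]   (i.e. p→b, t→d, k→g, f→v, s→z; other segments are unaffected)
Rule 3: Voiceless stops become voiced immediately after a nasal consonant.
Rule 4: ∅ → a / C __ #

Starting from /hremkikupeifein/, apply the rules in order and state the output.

Rule 1 (stop-cluster a-epenthesis): no segment meets the environment; /hremkikupeifein/ is unchanged.
Rule 2 (intervocalic voicing): /k/ is a voiceless obstruent between vowels /i/ and /u/, so it voices to [g]. /p/ is a voiceless obstruent between vowels /u/ and /e/, so it voices to [b]. /f/ is a voiceless obstruent between vowels /i/ and /e/, so it voices to [v]. /hremkikupeifein/ → hremkigubeivein.
Rule 3 (post-nasal voicing): /k/ is a voiceless stop immediately after the nasal /m/, so it voices to [g]. /hremkigubeivein/ → hremgigubeivein.
Rule 4 (final a-epenthesis): the form ends in the consonant /n/, so [a] is inserted word-finally. /hremgigubeivein/ → hremgigubeiveina.

hremgigubeiveina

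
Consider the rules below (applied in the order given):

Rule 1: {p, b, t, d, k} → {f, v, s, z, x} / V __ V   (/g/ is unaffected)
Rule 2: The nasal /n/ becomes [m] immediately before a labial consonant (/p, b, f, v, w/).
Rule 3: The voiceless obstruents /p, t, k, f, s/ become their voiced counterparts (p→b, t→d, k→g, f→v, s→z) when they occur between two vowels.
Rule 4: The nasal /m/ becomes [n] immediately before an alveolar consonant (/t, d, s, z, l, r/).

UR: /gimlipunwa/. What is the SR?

ginlivumwa

Rule 1 (intervocalic spirantization): /p/ is a stop between vowels /i/ and /u/, so it spirantizes to the fricative [f]. /gimlipunwa/ → gimlifunwa.
Rule 2 (nasal place assimilation): /n/ precedes the labial consonant /w/, so it assimilates in place to [m]. /gimlifunwa/ → gimlifumwa.
Rule 3 (intervocalic voicing): /f/ is a voiceless obstruent between vowels /i/ and /u/, so it voices to [v]. /gimlifumwa/ → gimlivumwa.
Rule 4 (nasal place assimilation): /m/ precedes the alveolar consonant /l/, so it assimilates in place to [n]. /gimlivumwa/ → ginlivumwa.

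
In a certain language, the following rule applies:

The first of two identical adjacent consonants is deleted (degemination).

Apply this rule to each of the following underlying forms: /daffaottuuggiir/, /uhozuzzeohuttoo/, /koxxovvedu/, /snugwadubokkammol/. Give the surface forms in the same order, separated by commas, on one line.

dafaotuugiir, uhozuzeohutoo, koxovedu, snugwadubokamol

/daffaottuuggiir/: /ff/ is a geminate; the first /f/ deletes. /tt/ is a geminate; the first /t/ deletes. /gg/ is a geminate; the first /g/ deletes. → [dafaotuugiir].
/uhozuzzeohuttoo/: /zz/ is a geminate; the first /z/ deletes. /tt/ is a geminate; the first /t/ deletes. → [uhozuzeohutoo].
/koxxovvedu/: /xx/ is a geminate; the first /x/ deletes. /vv/ is a geminate; the first /v/ deletes. → [koxovedu].
/snugwadubokkammol/: /kk/ is a geminate; the first /k/ deletes. /mm/ is a geminate; the first /m/ deletes. → [snugwadubokamol].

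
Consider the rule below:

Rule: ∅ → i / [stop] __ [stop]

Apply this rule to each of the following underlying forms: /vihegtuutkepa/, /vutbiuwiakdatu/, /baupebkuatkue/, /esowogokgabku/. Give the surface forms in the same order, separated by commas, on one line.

/vihegtuutkepa/: /g/ and /t/ form a stop–stop cluster, so [i] is inserted between them. /t/ and /k/ form a stop–stop cluster, so [i] is inserted between them. → [vihegituutikepa].
/vutbiuwiakdatu/: /t/ and /b/ form a stop–stop cluster, so [i] is inserted between them. /k/ and /d/ form a stop–stop cluster, so [i] is inserted between them. → [vutibiuwiakidatu].
/baupebkuatkue/: /b/ and /k/ form a stop–stop cluster, so [i] is inserted between them. /t/ and /k/ form a stop–stop cluster, so [i] is inserted between them. → [baupebikuatikue].
/esowogokgabku/: /k/ and /g/ form a stop–stop cluster, so [i] is inserted between them. /b/ and /k/ form a stop–stop cluster, so [i] is inserted between them. → [esowogokigabiku].

vihegituutikepa, vutibiuwiakidatu, baupebikuatikue, esowogokigabiku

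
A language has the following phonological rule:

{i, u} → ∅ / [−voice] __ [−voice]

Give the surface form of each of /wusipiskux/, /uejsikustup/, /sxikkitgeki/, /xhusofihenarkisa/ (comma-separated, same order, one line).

/wusipiskux/: /i/ is a high vowel flanked by voiceless consonants /s/ and /p/, so it deletes. /i/ is a high vowel flanked by voiceless consonants /p/ and /s/, so it deletes. /u/ is a high vowel flanked by voiceless consonants /k/ and /x/, so it deletes. → [wuspskx].
/uejsikustup/: /i/ is a high vowel flanked by voiceless consonants /s/ and /k/, so it deletes. /u/ is a high vowel flanked by voiceless consonants /k/ and /s/, so it deletes. /u/ is a high vowel flanked by voiceless consonants /t/ and /p/, so it deletes. → [uejskstp].
/sxikkitgeki/: /i/ is a high vowel flanked by voiceless consonants /x/ and /k/, so it deletes. /i/ is a high vowel flanked by voiceless consonants /k/ and /t/, so it deletes. → [sxkktgeki].
/xhusofihenarkisa/: /u/ is a high vowel flanked by voiceless consonants /h/ and /s/, so it deletes. /i/ is a high vowel flanked by voiceless consonants /f/ and /h/, so it deletes. /i/ is a high vowel flanked by voiceless consonants /k/ and /s/, so it deletes. → [xhsofhenarksa].

wuspskx, uejskstp, sxkktgeki, xhsofhenarksa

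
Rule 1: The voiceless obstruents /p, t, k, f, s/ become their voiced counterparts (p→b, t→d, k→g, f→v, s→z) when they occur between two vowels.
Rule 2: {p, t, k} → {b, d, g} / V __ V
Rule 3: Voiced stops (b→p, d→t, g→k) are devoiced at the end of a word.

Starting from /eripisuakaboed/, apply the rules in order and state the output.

eribizuagaboet

Rule 1 (intervocalic voicing): /p/ is a voiceless obstruent between vowels /i/ and /i/, so it voices to [b]. /s/ is a voiceless obstruent between vowels /i/ and /u/, so it voices to [z]. /k/ is a voiceless obstruent between vowels /a/ and /a/, so it voices to [g]. /eripisuakaboed/ → eribizuagaboed.
Rule 2 (intervocalic voicing): no segment meets the environment; /eribizuagaboed/ is unchanged.
Rule 3 (final devoicing): /d/ is a voiced stop in word-final position, so it devoices to [t]. /eribizuagaboed/ → eribizuagaboet.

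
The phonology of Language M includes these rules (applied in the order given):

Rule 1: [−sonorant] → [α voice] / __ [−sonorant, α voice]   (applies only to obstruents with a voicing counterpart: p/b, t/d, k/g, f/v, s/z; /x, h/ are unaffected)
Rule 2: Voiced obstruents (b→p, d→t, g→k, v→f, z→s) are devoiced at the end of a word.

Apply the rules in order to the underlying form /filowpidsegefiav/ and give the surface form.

Rule 1 (regressive voicing assimilation): /d/ precedes the voiceless obstruent /s/, so it devoices to [t] by assimilation. /filowpidsegefiav/ → filowpitsegefiav.
Rule 2 (final devoicing): /v/ is a voiced obstruent in word-final position, so it devoices to [f]. /filowpitsegefiav/ → filowpitsegefiaf.

filowpitsegefiaf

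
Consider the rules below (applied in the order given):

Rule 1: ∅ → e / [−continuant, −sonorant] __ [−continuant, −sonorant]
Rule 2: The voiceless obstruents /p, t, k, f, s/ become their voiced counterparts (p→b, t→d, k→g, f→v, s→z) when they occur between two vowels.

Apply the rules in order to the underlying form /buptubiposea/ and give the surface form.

Rule 1 (stop-cluster e-epenthesis): /p/ and /t/ form a stop–stop cluster, so [e] is inserted between them. /buptubiposea/ → bupetubiposea.
Rule 2 (intervocalic voicing): /p/ is a voiceless obstruent between vowels /u/ and /e/, so it voices to [b]. /t/ is a voiceless obstruent between vowels /e/ and /u/, so it voices to [d]. /p/ is a voiceless obstruent between vowels /i/ and /o/, so it voices to [b]. /s/ is a voiceless obstruent between vowels /o/ and /e/, so it voices to [z]. /bupetubiposea/ → bubedubibozea.

bubedubibozea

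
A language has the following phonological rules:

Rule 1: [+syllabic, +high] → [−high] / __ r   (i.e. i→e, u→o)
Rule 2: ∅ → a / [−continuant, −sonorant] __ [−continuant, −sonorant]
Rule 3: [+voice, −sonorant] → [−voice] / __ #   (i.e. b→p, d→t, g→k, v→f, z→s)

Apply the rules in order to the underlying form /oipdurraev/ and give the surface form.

oipadorraef

Rule 1 (pre-rhotic lowering): /u/ is a high vowel immediately before /r/, so it lowers to [o]. /oipdurraev/ → oipdorraev.
Rule 2 (stop-cluster a-epenthesis): /p/ and /d/ form a stop–stop cluster, so [a] is inserted between them. /oipdorraev/ → oipadorraev.
Rule 3 (final devoicing): /v/ is a voiced obstruent in word-final position, so it devoices to [f]. /oipadorraev/ → oipadorraef.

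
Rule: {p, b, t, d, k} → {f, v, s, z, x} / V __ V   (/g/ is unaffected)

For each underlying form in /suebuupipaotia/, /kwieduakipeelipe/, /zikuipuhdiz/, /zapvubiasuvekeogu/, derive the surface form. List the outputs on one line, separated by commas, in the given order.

suevuufifaosia, kwiezuaxifeelife, zixuifuhdiz, zapvuviasuvexeogu

/suebuupipaotia/: /b/ is a stop between vowels /e/ and /u/, so it spirantizes to the fricative [v]. /p/ is a stop between vowels /u/ and /i/, so it spirantizes to the fricative [f]. /p/ is a stop between vowels /i/ and /a/, so it spirantizes to the fricative [f]. /t/ is a stop between vowels /o/ and /i/, so it spirantizes to the fricative [s]. → [suevuufifaosia].
/kwieduakipeelipe/: /d/ is a stop between vowels /e/ and /u/, so it spirantizes to the fricative [z]. /k/ is a stop between vowels /a/ and /i/, so it spirantizes to the fricative [x]. /p/ is a stop between vowels /i/ and /e/, so it spirantizes to the fricative [f]. /p/ is a stop between vowels /i/ and /e/, so it spirantizes to the fricative [f]. → [kwiezuaxifeelife].
/zikuipuhdiz/: /k/ is a stop between vowels /i/ and /u/, so it spirantizes to the fricative [x]. /p/ is a stop between vowels /i/ and /u/, so it spirantizes to the fricative [f]. → [zixuifuhdiz].
/zapvubiasuvekeogu/: /b/ is a stop between vowels /u/ and /i/, so it spirantizes to the fricative [v]. /k/ is a stop between vowels /e/ and /e/, so it spirantizes to the fricative [x]. → [zapvuviasuvexeogu].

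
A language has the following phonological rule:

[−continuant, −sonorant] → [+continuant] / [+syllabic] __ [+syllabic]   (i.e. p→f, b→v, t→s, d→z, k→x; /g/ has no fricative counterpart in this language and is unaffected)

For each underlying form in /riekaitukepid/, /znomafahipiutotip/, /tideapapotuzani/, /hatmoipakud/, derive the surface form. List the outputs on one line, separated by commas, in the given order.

riexaisuxefid, znomafahifiusosip, tizeafafosuzani, hatmoifaxud

/riekaitukepid/: /k/ is a stop between vowels /e/ and /a/, so it spirantizes to the fricative [x]. /t/ is a stop between vowels /i/ and /u/, so it spirantizes to the fricative [s]. /k/ is a stop between vowels /u/ and /e/, so it spirantizes to the fricative [x]. /p/ is a stop between vowels /e/ and /i/, so it spirantizes to the fricative [f]. → [riexaisuxefid].
/znomafahipiutotip/: /p/ is a stop between vowels /i/ and /i/, so it spirantizes to the fricative [f]. /t/ is a stop between vowels /u/ and /o/, so it spirantizes to the fricative [s]. /t/ is a stop between vowels /o/ and /i/, so it spirantizes to the fricative [s]. → [znomafahifiusosip].
/tideapapotuzani/: /d/ is a stop between vowels /i/ and /e/, so it spirantizes to the fricative [z]. /p/ is a stop between vowels /a/ and /a/, so it spirantizes to the fricative [f]. /p/ is a stop between vowels /a/ and /o/, so it spirantizes to the fricative [f]. /t/ is a stop between vowels /o/ and /u/, so it spirantizes to the fricative [s]. → [tizeafafosuzani].
/hatmoipakud/: /p/ is a stop between vowels /i/ and /a/, so it spirantizes to the fricative [f]. /k/ is a stop between vowels /a/ and /u/, so it spirantizes to the fricative [x]. → [hatmoifaxud].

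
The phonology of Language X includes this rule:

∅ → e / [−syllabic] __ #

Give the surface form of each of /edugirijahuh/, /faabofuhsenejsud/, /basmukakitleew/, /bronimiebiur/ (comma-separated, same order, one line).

/edugirijahuh/: the form ends in the consonant /h/, so [e] is inserted word-finally. → [edugirijahuhe].
/faabofuhsenejsud/: the form ends in the consonant /d/, so [e] is inserted word-finally. → [faabofuhsenejsude].
/basmukakitleew/: the form ends in the consonant /w/, so [e] is inserted word-finally. → [basmukakitleewe].
/bronimiebiur/: the form ends in the consonant /r/, so [e] is inserted word-finally. → [bronimiebiure].

edugirijahuhe, faabofuhsenejsude, basmukakitleewe, bronimiebiure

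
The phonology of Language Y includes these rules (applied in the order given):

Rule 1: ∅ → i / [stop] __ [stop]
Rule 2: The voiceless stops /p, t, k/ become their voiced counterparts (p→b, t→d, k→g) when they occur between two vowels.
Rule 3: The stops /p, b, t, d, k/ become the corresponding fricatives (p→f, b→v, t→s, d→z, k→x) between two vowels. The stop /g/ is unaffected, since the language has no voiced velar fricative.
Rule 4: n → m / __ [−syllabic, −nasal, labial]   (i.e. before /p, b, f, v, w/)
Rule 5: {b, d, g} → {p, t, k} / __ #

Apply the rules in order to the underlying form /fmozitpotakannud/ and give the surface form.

fmozizivozagannut

Rule 1 (stop-cluster i-epenthesis): /t/ and /p/ form a stop–stop cluster, so [i] is inserted between them. /fmozitpotakannud/ → fmozitipotakannud.
Rule 2 (intervocalic voicing): /t/ is a voiceless stop between vowels /i/ and /i/, so it voices to [d]. /p/ is a voiceless stop between vowels /i/ and /o/, so it voices to [b]. /t/ is a voiceless stop between vowels /o/ and /a/, so it voices to [d]. /k/ is a voiceless stop between vowels /a/ and /a/, so it voices to [g]. /fmozitipotakannud/ → fmozidibodagannud.
Rule 3 (intervocalic spirantization): /d/ is a stop between vowels /i/ and /i/, so it spirantizes to the fricative [z]. /b/ is a stop between vowels /i/ and /o/, so it spirantizes to the fricative [v]. /d/ is a stop between vowels /o/ and /a/, so it spirantizes to the fricative [z]. /fmozidibodagannud/ → fmozizivozagannud.
Rule 4 (nasal place assimilation): no segment meets the environment; /fmozizivozagannud/ is unchanged.
Rule 5 (final devoicing): /d/ is a voiced stop in word-final position, so it devoices to [t]. /fmozizivozagannud/ → fmozizivozagannut.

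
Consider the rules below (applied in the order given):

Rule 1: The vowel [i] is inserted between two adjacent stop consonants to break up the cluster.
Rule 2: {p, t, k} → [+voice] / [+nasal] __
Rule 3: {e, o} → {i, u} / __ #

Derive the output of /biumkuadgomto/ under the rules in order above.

biumguadigomdu

Rule 1 (stop-cluster i-epenthesis): /d/ and /g/ form a stop–stop cluster, so [i] is inserted between them. /biumkuadgomto/ → biumkuadigomto.
Rule 2 (post-nasal voicing): /k/ is a voiceless stop immediately after the nasal /m/, so it voices to [g]. /t/ is a voiceless stop immediately after the nasal /m/, so it voices to [d]. /biumkuadigomto/ → biumguadigomdo.
Rule 3 (final vowel raising): /o/ is a mid vowel in word-final position, so it raises to [u]. /biumguadigomdo/ → biumguadigomdu.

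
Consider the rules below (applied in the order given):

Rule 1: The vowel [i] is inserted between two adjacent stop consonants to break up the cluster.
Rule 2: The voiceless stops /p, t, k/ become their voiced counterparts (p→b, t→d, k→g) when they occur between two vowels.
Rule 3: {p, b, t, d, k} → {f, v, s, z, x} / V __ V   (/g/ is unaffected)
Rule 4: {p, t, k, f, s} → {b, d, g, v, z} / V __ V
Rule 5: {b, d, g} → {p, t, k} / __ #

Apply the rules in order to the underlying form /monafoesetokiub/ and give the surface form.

Rule 1 (stop-cluster i-epenthesis): no segment meets the environment; /monafoesetokiub/ is unchanged.
Rule 2 (intervocalic voicing): /t/ is a voiceless stop between vowels /e/ and /o/, so it voices to [d]. /k/ is a voiceless stop between vowels /o/ and /i/, so it voices to [g]. /monafoesetokiub/ → monafoesedogiub.
Rule 3 (intervocalic spirantization): /d/ is a stop between vowels /e/ and /o/, so it spirantizes to the fricative [z]. /monafoesedogiub/ → monafoesezogiub.
Rule 4 (intervocalic voicing): /f/ is a voiceless obstruent between vowels /a/ and /o/, so it voices to [v]. /s/ is a voiceless obstruent between vowels /e/ and /e/, so it voices to [z]. /monafoesezogiub/ → monavoezezogiub.
Rule 5 (final devoicing): /b/ is a voiced stop in word-final position, so it devoices to [p]. /monavoezezogiub/ → monavoezezogiup.

monavoezezogiup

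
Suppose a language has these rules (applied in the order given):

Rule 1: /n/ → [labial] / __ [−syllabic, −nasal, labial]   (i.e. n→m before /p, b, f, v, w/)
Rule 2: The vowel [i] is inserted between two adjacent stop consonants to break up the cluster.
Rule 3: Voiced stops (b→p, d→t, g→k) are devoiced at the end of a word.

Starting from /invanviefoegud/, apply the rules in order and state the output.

Rule 1 (nasal place assimilation): /n/ precedes the labial consonant /v/, so it assimilates in place to [m]. /n/ precedes the labial consonant /v/, so it assimilates in place to [m]. /invanviefoegud/ → imvamviefoegud.
Rule 2 (stop-cluster i-epenthesis): no segment meets the environment; /imvamviefoegud/ is unchanged.
Rule 3 (final devoicing): /d/ is a voiced stop in word-final position, so it devoices to [t]. /imvamviefoegud/ → imvamviefoegut.

imvamviefoegut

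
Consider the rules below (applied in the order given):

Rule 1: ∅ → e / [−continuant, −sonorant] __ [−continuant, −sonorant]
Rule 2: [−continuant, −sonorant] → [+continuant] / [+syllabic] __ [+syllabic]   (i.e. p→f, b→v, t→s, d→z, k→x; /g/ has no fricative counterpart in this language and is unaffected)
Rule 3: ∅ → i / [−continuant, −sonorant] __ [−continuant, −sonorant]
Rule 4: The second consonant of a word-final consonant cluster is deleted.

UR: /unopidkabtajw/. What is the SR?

Rule 1 (stop-cluster e-epenthesis): /d/ and /k/ form a stop–stop cluster, so [e] is inserted between them. /b/ and /t/ form a stop–stop cluster, so [e] is inserted between them. /unopidkabtajw/ → unopidekabetajw.
Rule 2 (intervocalic spirantization): /p/ is a stop between vowels /o/ and /i/, so it spirantizes to the fricative [f]. /d/ is a stop between vowels /i/ and /e/, so it spirantizes to the fricative [z]. /k/ is a stop between vowels /e/ and /a/, so it spirantizes to the fricative [x]. /b/ is a stop between vowels /a/ and /e/, so it spirantizes to the fricative [v]. /t/ is a stop between vowels /e/ and /a/, so it spirantizes to the fricative [s]. /unopidekabetajw/ → unofizexavesajw.
Rule 3 (stop-cluster i-epenthesis): no segment meets the environment; /unofizexavesajw/ is unchanged.
Rule 4 (final cluster simplification): /w/ is the second consonant of a word-final cluster /jw/, so it deletes. /unofizexavesajw/ → unofizexavesaj.

unofizexavesaj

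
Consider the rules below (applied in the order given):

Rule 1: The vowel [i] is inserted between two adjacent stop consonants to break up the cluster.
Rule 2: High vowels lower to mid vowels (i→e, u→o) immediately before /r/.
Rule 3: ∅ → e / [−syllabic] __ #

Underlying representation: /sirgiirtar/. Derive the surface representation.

sergiertare

Rule 1 (stop-cluster i-epenthesis): no segment meets the environment; /sirgiirtar/ is unchanged.
Rule 2 (pre-rhotic lowering): /i/ is a high vowel immediately before /r/, so it lowers to [e]. /i/ is a high vowel immediately before /r/, so it lowers to [e]. /sirgiirtar/ → sergiertar.
Rule 3 (final e-epenthesis): the form ends in the consonant /r/, so [e] is inserted word-finally. /sergiertar/ → sergiertare.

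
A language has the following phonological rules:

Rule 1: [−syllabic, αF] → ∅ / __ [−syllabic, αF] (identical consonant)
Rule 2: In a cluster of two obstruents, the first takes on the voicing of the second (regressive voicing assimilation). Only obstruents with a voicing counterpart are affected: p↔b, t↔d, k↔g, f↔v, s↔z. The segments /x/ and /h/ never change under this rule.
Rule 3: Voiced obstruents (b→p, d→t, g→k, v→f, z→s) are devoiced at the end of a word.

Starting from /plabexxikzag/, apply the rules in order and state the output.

plabexigzak

Rule 1 (degemination): /xx/ is a geminate; the first /x/ deletes. /plabexxikzag/ → plabexikzag.
Rule 2 (regressive voicing assimilation): /k/ precedes the voiced obstruent /z/, so it voices to [g] by assimilation. /plabexikzag/ → plabexigzag.
Rule 3 (final devoicing): /g/ is a voiced obstruent in word-final position, so it devoices to [k]. /plabexigzag/ → plabexigzak.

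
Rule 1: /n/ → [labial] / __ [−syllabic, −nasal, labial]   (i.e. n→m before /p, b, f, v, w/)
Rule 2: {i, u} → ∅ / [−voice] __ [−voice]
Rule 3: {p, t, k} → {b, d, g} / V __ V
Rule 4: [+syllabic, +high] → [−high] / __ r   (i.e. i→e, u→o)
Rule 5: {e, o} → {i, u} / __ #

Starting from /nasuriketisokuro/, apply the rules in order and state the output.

nasorigetsogoru

Rule 1 (nasal place assimilation): no segment meets the environment; /nasuriketisokuro/ is unchanged.
Rule 2 (high vowel syncope): /i/ is a high vowel flanked by voiceless consonants /t/ and /s/, so it deletes. /nasuriketisokuro/ → nasuriketsokuro.
Rule 3 (intervocalic voicing): /k/ is a voiceless stop between vowels /i/ and /e/, so it voices to [g]. /k/ is a voiceless stop between vowels /o/ and /u/, so it voices to [g]. /nasuriketsokuro/ → nasurigetsoguro.
Rule 4 (pre-rhotic lowering): /u/ is a high vowel immediately before /r/, so it lowers to [o]. /u/ is a high vowel immediately before /r/, so it lowers to [o]. /nasurigetsoguro/ → nasorigetsogoro.
Rule 5 (final vowel raising): /o/ is a mid vowel in word-final position, so it raises to [u]. /nasorigetsogoro/ → nasorigetsogoru.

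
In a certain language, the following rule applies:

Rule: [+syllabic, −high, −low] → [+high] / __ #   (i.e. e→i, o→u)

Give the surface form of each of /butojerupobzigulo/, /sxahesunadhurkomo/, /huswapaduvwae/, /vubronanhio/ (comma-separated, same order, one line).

/butojerupobzigulo/: /o/ is a mid vowel in word-final position, so it raises to [u]. → [butojerupobzigulu].
/sxahesunadhurkomo/: /o/ is a mid vowel in word-final position, so it raises to [u]. → [sxahesunadhurkomu].
/huswapaduvwae/: /e/ is a mid vowel in word-final position, so it raises to [i]. → [huswapaduvwai].
/vubronanhio/: /o/ is a mid vowel in word-final position, so it raises to [u]. → [vubronanhiu].

butojerupobzigulu, sxahesunadhurkomu, huswapaduvwai, vubronanhiu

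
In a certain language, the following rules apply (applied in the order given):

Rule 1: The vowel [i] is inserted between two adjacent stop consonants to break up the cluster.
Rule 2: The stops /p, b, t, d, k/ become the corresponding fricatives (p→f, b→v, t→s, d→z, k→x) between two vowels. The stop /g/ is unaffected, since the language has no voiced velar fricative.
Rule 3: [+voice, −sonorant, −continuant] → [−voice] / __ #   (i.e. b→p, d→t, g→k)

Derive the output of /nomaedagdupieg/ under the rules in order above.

nomaezagizufiek

Rule 1 (stop-cluster i-epenthesis): /g/ and /d/ form a stop–stop cluster, so [i] is inserted between them. /nomaedagdupieg/ → nomaedagidupieg.
Rule 2 (intervocalic spirantization): /d/ is a stop between vowels /e/ and /a/, so it spirantizes to the fricative [z]. /d/ is a stop between vowels /i/ and /u/, so it spirantizes to the fricative [z]. /p/ is a stop between vowels /u/ and /i/, so it spirantizes to the fricative [f]. /nomaedagidupieg/ → nomaezagizufieg.
Rule 3 (final devoicing): /g/ is a voiced stop in word-final position, so it devoices to [k]. /nomaezagizufieg/ → nomaezagizufiek.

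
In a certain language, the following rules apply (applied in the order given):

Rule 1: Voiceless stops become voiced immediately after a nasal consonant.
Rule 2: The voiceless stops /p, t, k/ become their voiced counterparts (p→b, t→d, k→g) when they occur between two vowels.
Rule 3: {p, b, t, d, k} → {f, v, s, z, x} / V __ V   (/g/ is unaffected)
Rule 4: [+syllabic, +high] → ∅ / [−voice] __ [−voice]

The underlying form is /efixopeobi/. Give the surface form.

efxoveovi

Rule 1 (post-nasal voicing): no segment meets the environment; /efixopeobi/ is unchanged.
Rule 2 (intervocalic voicing): /p/ is a voiceless stop between vowels /o/ and /e/, so it voices to [b]. /efixopeobi/ → efixobeobi.
Rule 3 (intervocalic spirantization): /b/ is a stop between vowels /o/ and /e/, so it spirantizes to the fricative [v]. /b/ is a stop between vowels /o/ and /i/, so it spirantizes to the fricative [v]. /efixobeobi/ → efixoveovi.
Rule 4 (high vowel syncope): /i/ is a high vowel flanked by voiceless consonants /f/ and /x/, so it deletes. /efixoveovi/ → efxoveovi.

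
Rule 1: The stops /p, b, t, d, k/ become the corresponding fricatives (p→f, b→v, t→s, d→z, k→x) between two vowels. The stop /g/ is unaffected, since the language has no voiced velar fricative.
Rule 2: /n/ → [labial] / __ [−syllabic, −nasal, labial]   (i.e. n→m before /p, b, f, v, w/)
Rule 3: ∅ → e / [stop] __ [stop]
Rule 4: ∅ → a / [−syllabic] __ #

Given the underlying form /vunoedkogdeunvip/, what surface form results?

Rule 1 (intervocalic spirantization): no segment meets the environment; /vunoedkogdeunvip/ is unchanged.
Rule 2 (nasal place assimilation): /n/ precedes the labial consonant /v/, so it assimilates in place to [m]. /vunoedkogdeunvip/ → vunoedkogdeumvip.
Rule 3 (stop-cluster e-epenthesis): /d/ and /k/ form a stop–stop cluster, so [e] is inserted between them. /g/ and /d/ form a stop–stop cluster, so [e] is inserted between them. /vunoedkogdeumvip/ → vunoedekogedeumvip.
Rule 4 (final a-epenthesis): the form ends in the consonant /p/, so [a] is inserted word-finally. /vunoedekogedeumvip/ → vunoedekogedeumvipa.

vunoedekogedeumvipa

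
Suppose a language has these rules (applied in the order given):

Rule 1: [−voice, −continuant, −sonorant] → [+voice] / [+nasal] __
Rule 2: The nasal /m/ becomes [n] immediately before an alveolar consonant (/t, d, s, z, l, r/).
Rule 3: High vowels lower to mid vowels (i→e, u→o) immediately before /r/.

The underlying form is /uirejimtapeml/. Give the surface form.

uerejindapenl

Rule 1 (post-nasal voicing): /t/ is a voiceless stop immediately after the nasal /m/, so it voices to [d]. /uirejimtapeml/ → uirejimdapeml.
Rule 2 (nasal place assimilation): /m/ precedes the alveolar consonant /d/, so it assimilates in place to [n]. /m/ precedes the alveolar consonant /l/, so it assimilates in place to [n]. /uirejimdapeml/ → uirejindapenl.
Rule 3 (pre-rhotic lowering): /i/ is a high vowel immediately before /r/, so it lowers to [e]. /uirejindapenl/ → uerejindapenl.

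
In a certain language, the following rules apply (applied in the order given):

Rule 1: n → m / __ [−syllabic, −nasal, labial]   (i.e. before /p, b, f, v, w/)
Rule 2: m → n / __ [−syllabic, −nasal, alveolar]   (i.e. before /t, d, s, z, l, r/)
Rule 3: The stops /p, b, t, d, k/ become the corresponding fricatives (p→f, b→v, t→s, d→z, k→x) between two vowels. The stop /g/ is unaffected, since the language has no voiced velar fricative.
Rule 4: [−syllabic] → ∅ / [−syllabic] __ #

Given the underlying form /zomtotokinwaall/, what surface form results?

zontosoximwaal

Rule 1 (nasal place assimilation): /n/ precedes the labial consonant /w/, so it assimilates in place to [m]. /zomtotokinwaall/ → zomtotokimwaall.
Rule 2 (nasal place assimilation): /m/ precedes the alveolar consonant /t/, so it assimilates in place to [n]. /zomtotokimwaall/ → zontotokimwaall.
Rule 3 (intervocalic spirantization): /t/ is a stop between vowels /o/ and /o/, so it spirantizes to the fricative [s]. /k/ is a stop between vowels /o/ and /i/, so it spirantizes to the fricative [x]. /zontotokimwaall/ → zontosoximwaall.
Rule 4 (final cluster simplification): /l/ is the second consonant of a word-final cluster /ll/, so it deletes. /zontosoximwaall/ → zontosoximwaal.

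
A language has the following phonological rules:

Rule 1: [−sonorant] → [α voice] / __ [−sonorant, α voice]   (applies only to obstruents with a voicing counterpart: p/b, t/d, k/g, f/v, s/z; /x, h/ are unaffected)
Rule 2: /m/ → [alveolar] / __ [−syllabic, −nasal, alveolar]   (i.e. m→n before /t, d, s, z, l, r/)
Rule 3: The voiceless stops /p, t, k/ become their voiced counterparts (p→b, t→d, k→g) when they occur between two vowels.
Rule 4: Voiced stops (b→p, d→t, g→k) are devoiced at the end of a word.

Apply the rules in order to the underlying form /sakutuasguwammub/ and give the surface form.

Rule 1 (regressive voicing assimilation): /s/ precedes the voiced obstruent /g/, so it voices to [z] by assimilation. /sakutuasguwammub/ → sakutuazguwammub.
Rule 2 (nasal place assimilation): no segment meets the environment; /sakutuazguwammub/ is unchanged.
Rule 3 (intervocalic voicing): /k/ is a voiceless stop between vowels /a/ and /u/, so it voices to [g]. /t/ is a voiceless stop between vowels /u/ and /u/, so it voices to [d]. /sakutuazguwammub/ → saguduazguwammub.
Rule 4 (final devoicing): /b/ is a voiced stop in word-final position, so it devoices to [p]. /saguduazguwammub/ → saguduazguwammup.

saguduazguwammup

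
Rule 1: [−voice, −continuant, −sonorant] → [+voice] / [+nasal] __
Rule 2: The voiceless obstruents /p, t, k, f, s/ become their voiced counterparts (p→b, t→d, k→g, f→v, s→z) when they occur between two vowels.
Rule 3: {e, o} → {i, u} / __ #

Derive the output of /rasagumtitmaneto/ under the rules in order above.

razagumditmanedu

Rule 1 (post-nasal voicing): /t/ is a voiceless stop immediately after the nasal /m/, so it voices to [d]. /rasagumtitmaneto/ → rasagumditmaneto.
Rule 2 (intervocalic voicing): /s/ is a voiceless obstruent between vowels /a/ and /a/, so it voices to [z]. /t/ is a voiceless obstruent between vowels /e/ and /o/, so it voices to [d]. /rasagumditmaneto/ → razagumditmanedo.
Rule 3 (final vowel raising): /o/ is a mid vowel in word-final position, so it raises to [u]. /razagumditmanedo/ → razagumditmanedu.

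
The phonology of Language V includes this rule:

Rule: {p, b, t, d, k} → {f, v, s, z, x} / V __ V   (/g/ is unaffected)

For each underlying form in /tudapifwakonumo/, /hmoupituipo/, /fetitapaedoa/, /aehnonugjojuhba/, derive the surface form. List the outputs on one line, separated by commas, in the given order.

tuzafifwaxonumo, hmoufisuifo, fesisafaezoa, aehnonugjojuhba

/tudapifwakonumo/: /d/ is a stop between vowels /u/ and /a/, so it spirantizes to the fricative [z]. /p/ is a stop between vowels /a/ and /i/, so it spirantizes to the fricative [f]. /k/ is a stop between vowels /a/ and /o/, so it spirantizes to the fricative [x]. → [tuzafifwaxonumo].
/hmoupituipo/: /p/ is a stop between vowels /u/ and /i/, so it spirantizes to the fricative [f]. /t/ is a stop between vowels /i/ and /u/, so it spirantizes to the fricative [s]. /p/ is a stop between vowels /i/ and /o/, so it spirantizes to the fricative [f]. → [hmoufisuifo].
/fetitapaedoa/: /t/ is a stop between vowels /e/ and /i/, so it spirantizes to the fricative [s]. /t/ is a stop between vowels /i/ and /a/, so it spirantizes to the fricative [s]. /p/ is a stop between vowels /a/ and /a/, so it spirantizes to the fricative [f]. /d/ is a stop between vowels /e/ and /o/, so it spirantizes to the fricative [z]. → [fesisafaezoa].
/aehnonugjojuhba/: the rule's environment is not met; surfaces unchanged as [aehnonugjojuhba].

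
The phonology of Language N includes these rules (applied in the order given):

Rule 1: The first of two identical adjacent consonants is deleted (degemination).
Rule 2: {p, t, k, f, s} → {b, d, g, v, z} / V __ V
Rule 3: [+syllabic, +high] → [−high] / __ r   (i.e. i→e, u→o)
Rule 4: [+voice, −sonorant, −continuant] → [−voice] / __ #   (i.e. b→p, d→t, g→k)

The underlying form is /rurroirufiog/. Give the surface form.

roroeruviok

Rule 1 (degemination): /rr/ is a geminate; the first /r/ deletes. /rurroirufiog/ → ruroirufiog.
Rule 2 (intervocalic voicing): /f/ is a voiceless obstruent between vowels /u/ and /i/, so it voices to [v]. /ruroirufiog/ → ruroiruviog.
Rule 3 (pre-rhotic lowering): /u/ is a high vowel immediately before /r/, so it lowers to [o]. /i/ is a high vowel immediately before /r/, so it lowers to [e]. /ruroiruviog/ → roroeruviog.
Rule 4 (final devoicing): /g/ is a voiced stop in word-final position, so it devoices to [k]. /roroeruviog/ → roroeruviok.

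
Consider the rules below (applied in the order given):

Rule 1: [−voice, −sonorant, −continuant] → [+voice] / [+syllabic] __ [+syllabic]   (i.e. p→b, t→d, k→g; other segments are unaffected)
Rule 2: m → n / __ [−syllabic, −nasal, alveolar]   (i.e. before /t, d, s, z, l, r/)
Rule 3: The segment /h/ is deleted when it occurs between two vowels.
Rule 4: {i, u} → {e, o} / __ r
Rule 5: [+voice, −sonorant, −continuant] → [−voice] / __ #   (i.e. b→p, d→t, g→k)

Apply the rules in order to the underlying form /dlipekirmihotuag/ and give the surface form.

Rule 1 (intervocalic voicing): /p/ is a voiceless stop between vowels /i/ and /e/, so it voices to [b]. /k/ is a voiceless stop between vowels /e/ and /i/, so it voices to [g]. /t/ is a voiceless stop between vowels /o/ and /u/, so it voices to [d]. /dlipekirmihotuag/ → dlibegirmihoduag.
Rule 2 (nasal place assimilation): no segment meets the environment; /dlibegirmihoduag/ is unchanged.
Rule 3 (intervocalic h-deletion): /h/ occurs between vowels /i/ and /o/, so it deletes. /dlibegirmihoduag/ → dlibegirmioduag.
Rule 4 (pre-rhotic lowering): /i/ is a high vowel immediately before /r/, so it lowers to [e]. /dlibegirmioduag/ → dlibegermioduag.
Rule 5 (final devoicing): /g/ is a voiced stop in word-final position, so it devoices to [k]. /dlibegermioduag/ → dlibegermioduak.

dlibegermioduak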